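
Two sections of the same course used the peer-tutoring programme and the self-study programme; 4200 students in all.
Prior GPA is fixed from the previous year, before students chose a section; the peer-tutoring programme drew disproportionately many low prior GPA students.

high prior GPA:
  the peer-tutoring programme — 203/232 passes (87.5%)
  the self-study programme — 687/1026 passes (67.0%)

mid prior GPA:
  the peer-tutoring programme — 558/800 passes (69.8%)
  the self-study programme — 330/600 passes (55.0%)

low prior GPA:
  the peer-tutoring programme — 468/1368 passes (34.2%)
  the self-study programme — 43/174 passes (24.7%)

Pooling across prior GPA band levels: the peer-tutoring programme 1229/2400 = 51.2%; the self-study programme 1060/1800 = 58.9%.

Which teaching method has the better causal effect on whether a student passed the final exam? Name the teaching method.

Within every prior GPA band level the peer-tutoring programme has the higher rate, yet pooled the self-study programme does — Simpson's reversal.
The imbalance in prior GPA band arose from how students were allocated, not from anything the teaching method did; and prior GPA band independently affects the outcome. The pooled gap is confounded — condition on prior GPA band.
Within each level — high prior GPA: 87.5% vs 67.0%; mid prior GPA: 69.8% vs 55.0%; low prior GPA: 34.2% vs 24.7% — the peer-tutoring programme is higher every time.

the peer-tutoring programme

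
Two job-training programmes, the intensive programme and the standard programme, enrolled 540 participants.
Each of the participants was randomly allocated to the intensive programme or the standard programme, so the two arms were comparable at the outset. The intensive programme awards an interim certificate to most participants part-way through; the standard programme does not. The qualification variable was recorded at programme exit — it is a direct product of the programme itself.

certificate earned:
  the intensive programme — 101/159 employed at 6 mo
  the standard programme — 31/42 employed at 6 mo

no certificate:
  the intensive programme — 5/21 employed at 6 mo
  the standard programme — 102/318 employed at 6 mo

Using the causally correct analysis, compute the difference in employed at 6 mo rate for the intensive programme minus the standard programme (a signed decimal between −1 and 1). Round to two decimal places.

+0.22

the standard programme is higher inside every qualification attained during the programme stratum but the intensive programme is higher in aggregate. Whether to stratify depends on how qualification attained during the programme relates to the programme.
Qualification attained during the programme lies on the pathway programme → qualification attained during the programme → outcome, so adjusting for it blocks the indirect effect. For the total causal effect of programme, use the unadjusted pooled rates.
The causal difference is the pooled difference: 0.589 − 0.369 = +0.219.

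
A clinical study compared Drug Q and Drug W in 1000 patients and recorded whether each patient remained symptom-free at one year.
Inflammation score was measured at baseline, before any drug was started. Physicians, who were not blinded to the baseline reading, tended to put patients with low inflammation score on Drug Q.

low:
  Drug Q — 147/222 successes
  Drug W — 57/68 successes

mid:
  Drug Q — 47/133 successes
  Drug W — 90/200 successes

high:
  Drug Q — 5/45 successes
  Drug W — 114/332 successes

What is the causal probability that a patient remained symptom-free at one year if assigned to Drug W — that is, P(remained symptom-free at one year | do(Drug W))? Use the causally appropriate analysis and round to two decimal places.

The stratified and pooled comparisons disagree (Drug W wins within each inflammation score; Drug Q wins overall), so the answer turns on the causal role of inflammation score.
Here inflammation score is a common cause — it drives both which drug a case falls under and the outcome. The crude comparison mixes populations; the stratum-specific rates are the causally relevant ones.
Standardising Drug W to the population inflammation score mix: 0.290·57/68 + 0.333·90/200 + 0.377·114/332 = 0.522.

0.52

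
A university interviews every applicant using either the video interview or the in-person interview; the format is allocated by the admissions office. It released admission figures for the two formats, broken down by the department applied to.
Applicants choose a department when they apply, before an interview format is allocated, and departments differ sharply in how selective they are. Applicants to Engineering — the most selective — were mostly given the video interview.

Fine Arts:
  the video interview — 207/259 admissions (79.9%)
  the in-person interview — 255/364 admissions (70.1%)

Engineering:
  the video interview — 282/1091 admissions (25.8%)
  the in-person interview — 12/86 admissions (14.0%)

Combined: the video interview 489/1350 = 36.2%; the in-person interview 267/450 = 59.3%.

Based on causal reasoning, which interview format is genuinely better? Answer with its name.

Here department is a common cause — it drives both which interview format a case falls under and the outcome. The crude comparison mixes populations; the stratum-specific rates are the causally relevant ones.
Within each level — Fine Arts: 79.9% vs 70.1%; Engineering: 25.8% vs 14.0% — the video interview is higher every time.

the video interview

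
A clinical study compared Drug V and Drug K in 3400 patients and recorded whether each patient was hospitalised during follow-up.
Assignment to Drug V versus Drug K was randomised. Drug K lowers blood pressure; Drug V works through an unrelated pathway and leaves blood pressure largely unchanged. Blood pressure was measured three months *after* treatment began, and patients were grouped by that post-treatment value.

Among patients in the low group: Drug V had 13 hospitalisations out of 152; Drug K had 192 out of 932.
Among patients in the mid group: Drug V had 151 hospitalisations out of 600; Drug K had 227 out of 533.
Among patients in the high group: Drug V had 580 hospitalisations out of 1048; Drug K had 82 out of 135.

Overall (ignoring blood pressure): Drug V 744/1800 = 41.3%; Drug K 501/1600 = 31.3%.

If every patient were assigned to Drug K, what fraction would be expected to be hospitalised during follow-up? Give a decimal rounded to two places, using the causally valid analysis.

Stratifying would compare drugs among patients the drugs themselves sorted into blood pressure groups — a form of selection on an intermediate. The unconditioned pooled rates give the total causal effect.
So P(outcome | do(Drug K)) is just the pooled rate for Drug K: 501/1600 = 0.313.

0.31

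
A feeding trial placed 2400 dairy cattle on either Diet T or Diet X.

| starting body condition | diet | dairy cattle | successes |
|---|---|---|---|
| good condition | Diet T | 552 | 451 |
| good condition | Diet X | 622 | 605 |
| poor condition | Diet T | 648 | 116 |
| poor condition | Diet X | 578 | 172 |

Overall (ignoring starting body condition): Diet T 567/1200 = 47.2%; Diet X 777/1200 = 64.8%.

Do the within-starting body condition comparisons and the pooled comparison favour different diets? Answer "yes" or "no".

no

Within each starting body condition level (good condition 81.7% vs 97.3%; poor condition 17.9% vs 29.8%), Diet X has the higher rate every time. Pooled: 47.2% vs 64.8% — Diet X has the higher rate overall. They agree.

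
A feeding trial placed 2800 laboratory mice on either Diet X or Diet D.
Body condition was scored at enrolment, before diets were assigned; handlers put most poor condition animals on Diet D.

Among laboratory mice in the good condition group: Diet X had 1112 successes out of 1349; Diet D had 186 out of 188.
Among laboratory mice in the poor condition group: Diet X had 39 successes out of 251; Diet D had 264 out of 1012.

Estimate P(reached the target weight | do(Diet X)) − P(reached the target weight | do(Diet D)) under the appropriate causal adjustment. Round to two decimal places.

Since starting body condition is a pre-existing factor (not a product of the diet) and it affects the outcome on its own, it is a confounder. The stratified rates, not the pooled rate, identify the causal effect.
Adjusting over the population distribution of starting body condition: 0.549·(0.824−0.989) + 0.451·(0.155−0.261) = -0.138.

-0.14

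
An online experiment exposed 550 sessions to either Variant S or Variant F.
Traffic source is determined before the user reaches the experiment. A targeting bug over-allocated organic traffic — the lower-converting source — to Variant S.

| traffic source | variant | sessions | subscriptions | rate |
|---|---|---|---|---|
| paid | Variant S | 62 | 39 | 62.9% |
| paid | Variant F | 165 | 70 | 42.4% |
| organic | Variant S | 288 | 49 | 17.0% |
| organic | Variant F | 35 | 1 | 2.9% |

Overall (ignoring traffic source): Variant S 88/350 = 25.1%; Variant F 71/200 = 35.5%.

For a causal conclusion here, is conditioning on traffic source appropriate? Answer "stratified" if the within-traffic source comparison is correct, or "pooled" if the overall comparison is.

Variant S is higher inside every traffic source stratum but Variant F is higher in aggregate. Whether to stratify depends on how traffic source relates to the variant.
The imbalance in traffic source arose from how sessions were allocated, not from anything the variant did; and traffic source independently affects the outcome. The pooled gap is confounded — condition on traffic source.
Within each level — paid: 62.9% vs 42.4%; organic: 17.0% vs 2.9% — Variant S is higher every time.

stratified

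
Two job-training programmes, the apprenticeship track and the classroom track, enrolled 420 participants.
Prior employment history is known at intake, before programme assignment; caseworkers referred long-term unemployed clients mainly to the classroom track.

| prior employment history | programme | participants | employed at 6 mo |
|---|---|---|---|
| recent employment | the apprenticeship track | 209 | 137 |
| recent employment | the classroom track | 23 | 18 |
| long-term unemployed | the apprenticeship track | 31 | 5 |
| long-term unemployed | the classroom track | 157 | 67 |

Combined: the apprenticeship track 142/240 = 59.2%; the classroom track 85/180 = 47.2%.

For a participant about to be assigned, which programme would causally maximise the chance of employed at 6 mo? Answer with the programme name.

Nothing the programme does changes prior employment history; the imbalance is an allocation artefact. With prior employment history also predicting the outcome, the pooled figure is confounded, and the within-stratum comparison is the causal one.
Within each level — recent employment: 65.6% vs 78.3%; long-term unemployed: 16.1% vs 42.7% — the classroom track is higher every time.

the classroom track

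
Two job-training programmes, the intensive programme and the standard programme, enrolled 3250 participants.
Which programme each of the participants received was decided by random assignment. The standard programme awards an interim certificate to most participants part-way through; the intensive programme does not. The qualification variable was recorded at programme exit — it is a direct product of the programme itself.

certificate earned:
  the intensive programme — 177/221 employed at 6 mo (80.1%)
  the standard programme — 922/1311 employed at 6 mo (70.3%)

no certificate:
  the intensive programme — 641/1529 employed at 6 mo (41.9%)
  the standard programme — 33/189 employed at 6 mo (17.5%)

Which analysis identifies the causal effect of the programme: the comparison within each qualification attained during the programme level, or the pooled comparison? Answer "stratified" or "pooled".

Within every qualification attained during the programme level the intensive programme has the higher rate, yet pooled the standard programme does — Simpson's reversal.
Qualification attained during the programme is recorded after the programme and is itself shifted by it — it sits on the causal path from programme to outcome. Conditioning on a mediator would strip out part of the effect we want; the pooled comparison gives the total causal effect.
Pooled: the intensive programme 46.7% vs the standard programme 63.7%; the standard programme is higher overall.

pooled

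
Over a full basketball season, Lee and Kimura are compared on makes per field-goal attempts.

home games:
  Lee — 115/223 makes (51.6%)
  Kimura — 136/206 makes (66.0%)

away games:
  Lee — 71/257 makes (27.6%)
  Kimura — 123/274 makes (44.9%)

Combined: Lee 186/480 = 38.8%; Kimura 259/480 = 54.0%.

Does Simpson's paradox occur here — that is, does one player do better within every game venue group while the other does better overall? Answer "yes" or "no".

Within each game venue level (home games 51.6% vs 66.0%; away games 27.6% vs 44.9%), Kimura has the higher rate every time. Pooled: 38.8% vs 54.0% — Kimura has the higher rate overall. They agree.

no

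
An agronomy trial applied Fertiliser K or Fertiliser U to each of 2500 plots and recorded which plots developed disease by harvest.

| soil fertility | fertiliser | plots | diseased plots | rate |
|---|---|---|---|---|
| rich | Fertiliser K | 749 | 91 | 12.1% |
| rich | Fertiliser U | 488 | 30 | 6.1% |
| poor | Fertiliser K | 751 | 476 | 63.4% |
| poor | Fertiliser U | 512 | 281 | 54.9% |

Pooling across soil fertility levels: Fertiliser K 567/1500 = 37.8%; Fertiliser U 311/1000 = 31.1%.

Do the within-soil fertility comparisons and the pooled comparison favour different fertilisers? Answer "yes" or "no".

no

Within each soil fertility level (rich 12.1% vs 6.1%; poor 63.4% vs 54.9%), Fertiliser U has the lower rate every time. Pooled: 37.8% vs 31.1% — Fertiliser U has the lower rate overall. They agree.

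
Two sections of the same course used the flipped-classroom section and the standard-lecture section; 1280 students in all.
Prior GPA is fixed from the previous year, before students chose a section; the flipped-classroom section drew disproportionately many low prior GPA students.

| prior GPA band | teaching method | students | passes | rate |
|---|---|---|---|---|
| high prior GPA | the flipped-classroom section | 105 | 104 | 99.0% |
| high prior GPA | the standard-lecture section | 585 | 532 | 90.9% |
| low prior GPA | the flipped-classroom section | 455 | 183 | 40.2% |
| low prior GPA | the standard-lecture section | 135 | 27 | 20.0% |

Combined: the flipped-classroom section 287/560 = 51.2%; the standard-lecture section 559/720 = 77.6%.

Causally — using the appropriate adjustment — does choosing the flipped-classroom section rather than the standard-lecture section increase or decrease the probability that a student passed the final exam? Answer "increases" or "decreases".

The stratified and pooled comparisons disagree (the flipped-classroom section wins within each prior GPA band; the standard-lecture section wins overall), so the answer turns on the causal role of prior GPA band.
Here prior GPA band is a common cause — it drives both which teaching method a case falls under and the outcome. The crude comparison mixes populations; the stratum-specific rates are the causally relevant ones.
Within each level — high prior GPA: 99.0% vs 90.9%; low prior GPA: 40.2% vs 20.0% — the flipped-classroom section is higher every time.

increases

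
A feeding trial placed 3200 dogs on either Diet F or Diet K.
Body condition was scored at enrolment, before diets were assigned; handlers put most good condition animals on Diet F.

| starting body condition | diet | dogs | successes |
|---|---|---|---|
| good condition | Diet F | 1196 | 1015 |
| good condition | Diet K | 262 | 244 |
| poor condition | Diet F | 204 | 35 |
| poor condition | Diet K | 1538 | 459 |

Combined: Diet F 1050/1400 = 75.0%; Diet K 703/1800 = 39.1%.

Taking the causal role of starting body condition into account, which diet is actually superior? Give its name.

Since starting body condition is a pre-existing factor (not a product of the diet) and it affects the outcome on its own, it is a confounder. The stratified rates, not the pooled rate, identify the causal effect.
Within each level — good condition: 84.9% vs 93.1%; poor condition: 17.2% vs 29.8% — Diet K is higher every time.

Diet K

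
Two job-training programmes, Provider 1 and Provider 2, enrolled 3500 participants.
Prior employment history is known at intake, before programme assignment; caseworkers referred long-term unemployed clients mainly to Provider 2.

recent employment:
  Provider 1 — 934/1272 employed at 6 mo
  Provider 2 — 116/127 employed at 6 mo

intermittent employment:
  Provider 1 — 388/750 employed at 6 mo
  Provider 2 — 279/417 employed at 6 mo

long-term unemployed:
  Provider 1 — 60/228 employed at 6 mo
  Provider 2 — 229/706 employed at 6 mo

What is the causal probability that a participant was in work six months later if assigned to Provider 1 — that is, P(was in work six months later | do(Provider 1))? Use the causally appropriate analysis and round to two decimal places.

0.54

Provider 2 is higher inside every prior employment history stratum but Provider 1 is higher in aggregate. Whether to stratify depends on how prior employment history relates to the programme.
Here prior employment history is a common cause — it drives both which programme a case falls under and the outcome. The crude comparison mixes populations; the stratum-specific rates are the causally relevant ones.
Standardising Provider 1 to the population prior employment history mix: 0.400·934/1272 + 0.333·388/750 + 0.267·60/228 = 0.536.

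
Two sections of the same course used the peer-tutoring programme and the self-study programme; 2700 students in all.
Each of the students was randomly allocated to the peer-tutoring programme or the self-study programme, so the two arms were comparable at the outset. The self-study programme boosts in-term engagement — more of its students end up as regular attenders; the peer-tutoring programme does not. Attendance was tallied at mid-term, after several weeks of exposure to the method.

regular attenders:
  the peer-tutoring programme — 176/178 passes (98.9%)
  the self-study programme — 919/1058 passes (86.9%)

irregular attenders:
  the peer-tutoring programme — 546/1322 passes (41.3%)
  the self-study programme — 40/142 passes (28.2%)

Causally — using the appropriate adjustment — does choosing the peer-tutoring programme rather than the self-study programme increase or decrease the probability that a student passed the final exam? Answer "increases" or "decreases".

The stratified and pooled comparisons disagree (the peer-tutoring programme wins within each mid-term attendance; the self-study programme wins overall), so the answer turns on the causal role of mid-term attendance.
Mid-term attendance is downstream of the teaching method. One should not condition on a consequence of treatment, so the overall rates are the right comparison.
Pooled: the peer-tutoring programme 48.1% vs the self-study programme 79.9%; the self-study programme is higher overall.

decreases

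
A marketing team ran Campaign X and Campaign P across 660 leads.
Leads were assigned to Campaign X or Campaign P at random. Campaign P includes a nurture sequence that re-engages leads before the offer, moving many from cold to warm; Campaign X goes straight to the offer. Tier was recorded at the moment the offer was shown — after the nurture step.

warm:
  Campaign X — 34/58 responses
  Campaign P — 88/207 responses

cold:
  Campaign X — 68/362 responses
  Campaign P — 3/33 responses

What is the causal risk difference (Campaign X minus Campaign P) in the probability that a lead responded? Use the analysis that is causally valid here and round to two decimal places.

Engagement tier here is a post-treatment variable shaped by the campaign; conditioning on it would introduce bias rather than remove it. The overall comparison is the causal one.
The causal difference is the pooled difference: 0.243 − 0.379 = -0.136.

-0.14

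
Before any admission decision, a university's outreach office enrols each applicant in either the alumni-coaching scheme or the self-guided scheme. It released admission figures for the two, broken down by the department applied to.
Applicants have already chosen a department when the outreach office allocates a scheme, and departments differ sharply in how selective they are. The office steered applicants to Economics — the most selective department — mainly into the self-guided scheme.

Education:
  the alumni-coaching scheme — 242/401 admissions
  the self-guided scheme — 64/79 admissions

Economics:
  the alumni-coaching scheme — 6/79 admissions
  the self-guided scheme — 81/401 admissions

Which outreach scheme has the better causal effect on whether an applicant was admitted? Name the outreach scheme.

the self-guided scheme is higher inside every department stratum but the alumni-coaching scheme is higher in aggregate. Whether to stratify depends on how department relates to the outreach scheme.
Department satisfies the back-door criterion: it is not a descendant of the outreach scheme, and it blocks the spurious path from outreach scheme to outcome. Adjusting for it (i.e., using the within-department rates) gives the causal effect.
Within each level — Education: 60.3% vs 81.0%; Economics: 7.6% vs 20.2% — the self-guided scheme is higher every time.

the self-guided scheme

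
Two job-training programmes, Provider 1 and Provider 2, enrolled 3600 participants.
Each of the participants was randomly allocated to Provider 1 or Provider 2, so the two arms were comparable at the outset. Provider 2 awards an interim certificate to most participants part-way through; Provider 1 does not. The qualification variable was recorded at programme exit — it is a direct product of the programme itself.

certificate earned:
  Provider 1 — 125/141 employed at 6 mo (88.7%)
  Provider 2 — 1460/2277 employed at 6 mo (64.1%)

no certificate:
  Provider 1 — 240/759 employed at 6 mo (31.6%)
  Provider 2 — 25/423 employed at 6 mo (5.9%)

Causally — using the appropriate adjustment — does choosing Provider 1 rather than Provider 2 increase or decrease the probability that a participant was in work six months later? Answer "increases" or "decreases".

Provider 1 is higher inside every qualification attained during the programme stratum but Provider 2 is higher in aggregate. Whether to stratify depends on how qualification attained during the programme relates to the programme.
Stratifying would compare programmes among participants the programmes themselves sorted into qualification attained during the programme groups — a form of selection on an intermediate. The unconditioned pooled rates give the total causal effect.
Pooled: Provider 1 40.6% vs Provider 2 55.0%; Provider 2 is higher overall.

decreases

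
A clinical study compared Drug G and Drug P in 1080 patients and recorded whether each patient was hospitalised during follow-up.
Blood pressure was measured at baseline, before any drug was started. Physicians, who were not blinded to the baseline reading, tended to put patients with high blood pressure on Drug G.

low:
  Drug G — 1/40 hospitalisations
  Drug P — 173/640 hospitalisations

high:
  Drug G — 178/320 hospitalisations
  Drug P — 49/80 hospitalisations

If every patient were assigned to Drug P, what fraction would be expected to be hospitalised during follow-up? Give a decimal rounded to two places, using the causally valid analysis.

0.40

Within every blood pressure level Drug G has the lower rate, yet pooled Drug P does — Simpson's reversal.
Since blood pressure is a pre-existing factor (not a product of the drug) and it affects the outcome on its own, it is a confounder. The stratified rates, not the pooled rate, identify the causal effect.
Standardising Drug P to the population blood pressure mix: 0.630·173/640 + 0.370·49/80 = 0.397.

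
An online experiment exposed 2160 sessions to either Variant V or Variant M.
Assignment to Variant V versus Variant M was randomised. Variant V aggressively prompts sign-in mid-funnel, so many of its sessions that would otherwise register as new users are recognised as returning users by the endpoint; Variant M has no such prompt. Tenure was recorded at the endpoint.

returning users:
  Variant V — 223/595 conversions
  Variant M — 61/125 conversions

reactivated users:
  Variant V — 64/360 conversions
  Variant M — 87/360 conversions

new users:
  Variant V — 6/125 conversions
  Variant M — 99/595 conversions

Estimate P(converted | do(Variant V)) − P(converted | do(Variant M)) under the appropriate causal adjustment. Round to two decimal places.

+0.04

The user tenure-specific comparison favours Variant M throughout, but the pooled figures favour Variant V. The question is whether to condition on user tenure.
User tenure is downstream of the variant. One should not condition on a consequence of treatment, so the overall rates are the right comparison.
The causal difference is the pooled difference: 0.271 − 0.229 = +0.043.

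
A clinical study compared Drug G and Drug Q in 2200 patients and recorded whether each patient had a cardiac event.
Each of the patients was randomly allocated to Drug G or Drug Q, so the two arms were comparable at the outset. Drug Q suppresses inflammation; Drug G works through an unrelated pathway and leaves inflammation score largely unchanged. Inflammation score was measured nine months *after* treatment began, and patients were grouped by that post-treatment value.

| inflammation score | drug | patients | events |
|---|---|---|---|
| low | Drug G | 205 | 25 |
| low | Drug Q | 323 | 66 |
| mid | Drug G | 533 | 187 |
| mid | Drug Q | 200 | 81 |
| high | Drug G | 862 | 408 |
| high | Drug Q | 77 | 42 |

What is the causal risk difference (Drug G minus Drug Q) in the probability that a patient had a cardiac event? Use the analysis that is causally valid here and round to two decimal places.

The inflammation score-specific comparison favours Drug G throughout, but the pooled figures favour Drug Q. The question is whether to condition on inflammation score.
The distribution of inflammation score is itself part of what the drug does — it is an intermediate outcome. Holding it fixed would remove that part of the effect; the total effect is the pooled difference.
The causal difference is the pooled difference: 0.388 − 0.315 = +0.072.

+0.07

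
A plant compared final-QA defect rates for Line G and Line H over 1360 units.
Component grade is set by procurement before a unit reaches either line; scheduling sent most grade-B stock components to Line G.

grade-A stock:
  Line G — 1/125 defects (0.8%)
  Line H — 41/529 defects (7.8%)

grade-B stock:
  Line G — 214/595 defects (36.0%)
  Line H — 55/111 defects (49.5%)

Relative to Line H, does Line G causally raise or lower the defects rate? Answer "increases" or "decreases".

decreases

Line G is lower inside every component grade stratum but Line H is lower in aggregate. Whether to stratify depends on how component grade relates to the line.
Since component grade is a pre-existing factor (not a product of the line) and it affects the outcome on its own, it is a confounder. The stratified rates, not the pooled rate, identify the causal effect.
Within each level — grade-A stock: 0.8% vs 7.8%; grade-B stock: 36.0% vs 49.5% — Line G is lower every time.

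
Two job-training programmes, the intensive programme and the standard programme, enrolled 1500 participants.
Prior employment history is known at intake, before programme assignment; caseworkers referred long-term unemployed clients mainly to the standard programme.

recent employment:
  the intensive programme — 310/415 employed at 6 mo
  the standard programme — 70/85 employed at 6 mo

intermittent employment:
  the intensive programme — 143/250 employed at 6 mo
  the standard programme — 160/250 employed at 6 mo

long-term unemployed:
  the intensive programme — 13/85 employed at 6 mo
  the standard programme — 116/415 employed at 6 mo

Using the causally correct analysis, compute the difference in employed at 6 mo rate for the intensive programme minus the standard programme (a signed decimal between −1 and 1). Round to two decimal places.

the standard programme is higher inside every prior employment history stratum but the intensive programme is higher in aggregate. Whether to stratify depends on how prior employment history relates to the programme.
The imbalance in prior employment history arose from how participants were allocated, not from anything the programme did; and prior employment history independently affects the outcome. The pooled gap is confounded — condition on prior employment history.
Adjusting over the population distribution of prior employment history: 0.333·(0.747−0.824) + 0.333·(0.572−0.640) + 0.333·(0.153−0.280) = -0.090.

-0.09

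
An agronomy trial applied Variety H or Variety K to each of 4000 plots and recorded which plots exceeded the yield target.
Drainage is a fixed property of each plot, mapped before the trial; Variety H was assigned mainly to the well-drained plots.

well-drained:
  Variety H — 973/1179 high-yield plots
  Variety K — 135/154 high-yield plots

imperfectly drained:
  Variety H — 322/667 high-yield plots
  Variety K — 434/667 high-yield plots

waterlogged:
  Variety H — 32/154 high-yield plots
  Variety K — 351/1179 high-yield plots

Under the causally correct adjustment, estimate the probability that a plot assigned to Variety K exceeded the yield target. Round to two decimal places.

0.61

Field drainage satisfies the back-door criterion: it is not a descendant of the variety, and it blocks the spurious path from variety to outcome. Adjusting for it (i.e., using the within-field drainage rates) gives the causal effect.
Standardising Variety K to the population field drainage mix: 0.333·135/154 + 0.334·434/667 + 0.333·351/1179 = 0.608.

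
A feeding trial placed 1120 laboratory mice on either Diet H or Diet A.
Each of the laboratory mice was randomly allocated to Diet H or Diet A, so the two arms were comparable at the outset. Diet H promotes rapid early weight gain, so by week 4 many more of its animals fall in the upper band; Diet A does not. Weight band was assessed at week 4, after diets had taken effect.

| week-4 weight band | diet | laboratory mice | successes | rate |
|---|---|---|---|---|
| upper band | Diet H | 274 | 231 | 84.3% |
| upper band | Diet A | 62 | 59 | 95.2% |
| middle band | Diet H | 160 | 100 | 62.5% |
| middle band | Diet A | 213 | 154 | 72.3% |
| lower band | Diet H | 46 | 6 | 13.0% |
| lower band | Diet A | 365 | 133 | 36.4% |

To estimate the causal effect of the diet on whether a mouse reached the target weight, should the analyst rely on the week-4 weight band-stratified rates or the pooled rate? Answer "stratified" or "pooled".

pooled

The week-4 weight band-specific comparison favours Diet A throughout, but the pooled figures favour Diet H. The question is whether to condition on week-4 weight band.
The distribution of week-4 weight band is itself part of what the diet does — it is an intermediate outcome. Holding it fixed would remove that part of the effect; the total effect is the pooled difference.
Pooled: Diet H 70.2% vs Diet A 54.1%; Diet H is higher overall.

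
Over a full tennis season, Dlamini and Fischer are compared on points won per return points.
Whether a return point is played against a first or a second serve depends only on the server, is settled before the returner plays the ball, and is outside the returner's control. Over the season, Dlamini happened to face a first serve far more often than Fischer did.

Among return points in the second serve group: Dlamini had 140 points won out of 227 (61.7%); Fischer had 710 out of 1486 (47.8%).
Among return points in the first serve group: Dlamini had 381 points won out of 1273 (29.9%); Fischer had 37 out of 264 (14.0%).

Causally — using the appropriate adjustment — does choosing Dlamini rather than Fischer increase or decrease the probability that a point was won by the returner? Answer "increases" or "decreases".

increases

Dlamini is higher inside every serve type stratum but Fischer is higher in aggregate. Whether to stratify depends on how serve type relates to the player.
Serve type is set before the player has any effect — it is not caused by the player — and it independently drives the outcome. That makes it a confounder, so the causal comparison is within serve type levels.
Within each level — second serve: 61.7% vs 47.8%; first serve: 29.9% vs 14.0% — Dlamini is higher every time.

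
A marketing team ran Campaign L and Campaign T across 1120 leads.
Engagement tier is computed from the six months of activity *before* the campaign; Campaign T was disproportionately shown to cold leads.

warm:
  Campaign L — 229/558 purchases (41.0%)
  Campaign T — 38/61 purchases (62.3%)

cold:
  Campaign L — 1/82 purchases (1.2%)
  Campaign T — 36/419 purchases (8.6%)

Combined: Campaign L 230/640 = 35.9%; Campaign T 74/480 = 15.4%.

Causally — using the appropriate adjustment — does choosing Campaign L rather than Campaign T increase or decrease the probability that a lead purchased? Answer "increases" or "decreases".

decreases

Engagement tier is set before the campaign has any effect — it is not caused by the campaign — and it independently drives the outcome. That makes it a confounder, so the causal comparison is within engagement tier levels.
Within each level — warm: 41.0% vs 62.3%; cold: 1.2% vs 8.6% — Campaign T is higher every time.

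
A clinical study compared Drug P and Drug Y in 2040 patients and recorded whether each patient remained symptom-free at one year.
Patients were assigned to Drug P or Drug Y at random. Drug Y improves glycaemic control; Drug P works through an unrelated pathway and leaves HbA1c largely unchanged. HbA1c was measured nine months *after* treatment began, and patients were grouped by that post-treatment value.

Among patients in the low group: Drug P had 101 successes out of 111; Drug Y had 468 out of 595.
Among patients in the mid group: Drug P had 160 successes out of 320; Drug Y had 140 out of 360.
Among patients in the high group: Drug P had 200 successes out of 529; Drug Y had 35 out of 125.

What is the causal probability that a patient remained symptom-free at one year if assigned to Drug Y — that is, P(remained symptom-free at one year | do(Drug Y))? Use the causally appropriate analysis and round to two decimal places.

0.60

Within every HbA1c level Drug P has the higher rate, yet pooled Drug Y does — Simpson's reversal.
HbA1c lies on the pathway drug → HbA1c → outcome, so adjusting for it blocks the indirect effect. For the total causal effect of drug, use the unadjusted pooled rates.
So P(outcome | do(Drug Y)) is just the pooled rate for Drug Y: 643/1080 = 0.595.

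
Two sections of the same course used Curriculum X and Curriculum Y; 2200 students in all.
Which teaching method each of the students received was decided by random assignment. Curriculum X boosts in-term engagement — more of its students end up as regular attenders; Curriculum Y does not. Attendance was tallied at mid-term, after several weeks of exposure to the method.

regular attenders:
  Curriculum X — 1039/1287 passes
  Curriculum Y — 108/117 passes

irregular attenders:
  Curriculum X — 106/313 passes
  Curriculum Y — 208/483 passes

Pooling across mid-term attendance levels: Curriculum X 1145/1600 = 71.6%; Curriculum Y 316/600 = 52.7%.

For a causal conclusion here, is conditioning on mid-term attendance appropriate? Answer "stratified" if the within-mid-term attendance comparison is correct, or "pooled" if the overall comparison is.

pooled

The mid-term attendance-specific comparison favours Curriculum Y throughout, but the pooled figures favour Curriculum X. The question is whether to condition on mid-term attendance.
Stratifying would compare teaching methods among students the teaching methods themselves sorted into mid-term attendance groups — a form of selection on an intermediate. The unconditioned pooled rates give the total causal effect.
Pooled: Curriculum X 71.6% vs Curriculum Y 52.7%; Curriculum X is higher overall.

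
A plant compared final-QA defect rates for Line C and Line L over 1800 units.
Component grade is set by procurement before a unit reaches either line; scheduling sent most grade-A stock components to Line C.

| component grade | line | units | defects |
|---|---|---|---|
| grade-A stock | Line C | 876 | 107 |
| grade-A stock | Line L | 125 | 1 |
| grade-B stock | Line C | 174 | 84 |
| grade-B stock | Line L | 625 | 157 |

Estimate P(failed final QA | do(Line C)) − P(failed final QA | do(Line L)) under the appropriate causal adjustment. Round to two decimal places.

Component grade differs across lines for reasons unrelated to any effect of the line itself, and it separately predicts the outcome — a classic confounder. We must compare within component grade levels.
Adjusting over the population distribution of component grade: 0.556·(0.122−0.008) + 0.444·(0.483−0.251) = +0.166.

+0.17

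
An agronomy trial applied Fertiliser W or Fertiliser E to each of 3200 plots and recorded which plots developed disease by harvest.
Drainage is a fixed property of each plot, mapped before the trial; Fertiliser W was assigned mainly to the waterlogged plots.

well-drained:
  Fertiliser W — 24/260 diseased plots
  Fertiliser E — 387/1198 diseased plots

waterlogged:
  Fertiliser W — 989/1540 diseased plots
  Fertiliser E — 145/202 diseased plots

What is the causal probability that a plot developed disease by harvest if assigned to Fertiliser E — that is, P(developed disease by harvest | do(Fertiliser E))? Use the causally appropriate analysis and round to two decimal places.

The field drainage-specific comparison favours Fertiliser W throughout, but the pooled figures favour Fertiliser E. The question is whether to condition on field drainage.
Field drainage satisfies the back-door criterion: it is not a descendant of the fertiliser, and it blocks the spurious path from fertiliser to outcome. Adjusting for it (i.e., using the within-field drainage rates) gives the causal effect.
Standardising Fertiliser E to the population field drainage mix: 0.456·387/1198 + 0.544·145/202 = 0.538.

0.54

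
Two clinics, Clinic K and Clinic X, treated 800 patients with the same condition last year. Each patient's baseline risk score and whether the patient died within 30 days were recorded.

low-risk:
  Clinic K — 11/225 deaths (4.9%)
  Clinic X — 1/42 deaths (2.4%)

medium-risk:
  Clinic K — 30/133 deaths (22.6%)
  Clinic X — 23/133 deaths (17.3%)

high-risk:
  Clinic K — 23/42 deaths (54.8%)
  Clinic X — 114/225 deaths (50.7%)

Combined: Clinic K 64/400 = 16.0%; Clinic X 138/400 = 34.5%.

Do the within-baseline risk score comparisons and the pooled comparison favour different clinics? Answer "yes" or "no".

Within each baseline risk score level (low-risk 4.9% vs 2.4%; medium-risk 22.6% vs 17.3%; high-risk 54.8% vs 50.7%), Clinic X has the lower rate every time. Pooled: 16.0% vs 34.5% — Clinic K has the lower rate overall. The two comparisons disagree.

yes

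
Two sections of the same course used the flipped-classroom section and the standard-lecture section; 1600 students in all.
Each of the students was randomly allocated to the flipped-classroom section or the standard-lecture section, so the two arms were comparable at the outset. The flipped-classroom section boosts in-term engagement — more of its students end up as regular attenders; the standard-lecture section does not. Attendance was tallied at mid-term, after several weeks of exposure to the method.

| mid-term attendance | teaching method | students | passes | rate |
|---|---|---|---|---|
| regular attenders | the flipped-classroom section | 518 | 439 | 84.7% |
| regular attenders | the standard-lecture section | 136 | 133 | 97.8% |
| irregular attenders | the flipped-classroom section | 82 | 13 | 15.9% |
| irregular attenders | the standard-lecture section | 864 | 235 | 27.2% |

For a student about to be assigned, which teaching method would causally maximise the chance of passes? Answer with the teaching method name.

The stratified and pooled comparisons disagree (the standard-lecture section wins within each mid-term attendance; the flipped-classroom section wins overall), so the answer turns on the causal role of mid-term attendance.
Stratifying would compare teaching methods among students the teaching methods themselves sorted into mid-term attendance groups — a form of selection on an intermediate. The unconditioned pooled rates give the total causal effect.
Pooled: the flipped-classroom section 75.3% vs the standard-lecture section 36.8%; the flipped-classroom section is higher overall.

the flipped-classroom section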